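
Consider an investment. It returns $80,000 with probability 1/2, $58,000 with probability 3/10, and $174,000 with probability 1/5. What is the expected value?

$92,200

EV = 1/2 × 80000 + 3/10 × 58000 + 1/5 × 174000 = 40000 + 17400 + 34800 = 92200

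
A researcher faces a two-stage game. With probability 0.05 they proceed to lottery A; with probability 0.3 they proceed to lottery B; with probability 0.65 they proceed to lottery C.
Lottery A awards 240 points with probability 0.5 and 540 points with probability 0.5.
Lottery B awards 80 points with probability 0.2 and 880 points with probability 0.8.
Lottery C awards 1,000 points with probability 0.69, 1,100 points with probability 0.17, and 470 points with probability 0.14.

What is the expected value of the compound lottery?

EV(A) = 0.5 × 240 + 0.5 × 540 = 120 + 270 = 390
EV(B) = 0.2 × 80 + 0.8 × 880 = 16 + 704 = 720
EV(C) = 0.69 × 1000 + 0.17 × 1100 + 0.14 × 470 = 690 + 187 + 65.8 = 942.8
Overall = 0.05 × 390 + 0.3 × 720 + 0.65 × 942.8 = 19.5 + 216 + 612.82 = 848.32

848.32 points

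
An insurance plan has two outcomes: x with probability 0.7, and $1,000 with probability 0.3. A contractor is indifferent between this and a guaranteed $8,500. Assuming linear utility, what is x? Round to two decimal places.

0.7·x + 0.3·1000 = 8500
0.7·x = 8500 − 300 = 8200
x = 8200 / 0.7 = 11714.2857

x = $11,714.29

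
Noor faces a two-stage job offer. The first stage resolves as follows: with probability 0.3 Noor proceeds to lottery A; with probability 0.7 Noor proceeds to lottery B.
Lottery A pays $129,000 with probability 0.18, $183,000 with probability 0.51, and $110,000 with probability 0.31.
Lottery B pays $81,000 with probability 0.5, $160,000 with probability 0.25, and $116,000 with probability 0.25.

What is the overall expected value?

$121,845

EV(A) = 0.18 × 129000 + 0.51 × 183000 + 0.31 × 110000 = 23220 + 93330 + 34100 = 150650
EV(B) = 0.5 × 81000 + 0.25 × 160000 + 0.25 × 116000 = 40500 + 40000 + 29000 = 109500
Overall = 0.3 × 150650 + 0.7 × 109500 = 45195 + 76650 = 121845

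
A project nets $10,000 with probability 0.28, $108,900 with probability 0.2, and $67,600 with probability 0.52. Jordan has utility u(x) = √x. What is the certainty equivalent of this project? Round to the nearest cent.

E[u] = 0.28·√10000 + 0.2·√108900 + 0.52·√67600 = 0.28·100 + 0.2·330 + 0.52·260 = 229.2
CE = (229.2)² = 52532.64

$52,532.64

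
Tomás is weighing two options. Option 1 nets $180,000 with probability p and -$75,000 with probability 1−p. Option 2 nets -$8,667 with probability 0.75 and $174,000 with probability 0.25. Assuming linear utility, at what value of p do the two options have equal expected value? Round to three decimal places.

EV(Option 2) = 0.75 × (-8667) + 0.25 × 174000 = -6500.25 + 43500 = 36999.75
p·180000 + (1−p)·(-75000) = 36999.75
255000p − 75000 = 36999.75
p = (36999.75 + 75000) / 255000

p = 0.439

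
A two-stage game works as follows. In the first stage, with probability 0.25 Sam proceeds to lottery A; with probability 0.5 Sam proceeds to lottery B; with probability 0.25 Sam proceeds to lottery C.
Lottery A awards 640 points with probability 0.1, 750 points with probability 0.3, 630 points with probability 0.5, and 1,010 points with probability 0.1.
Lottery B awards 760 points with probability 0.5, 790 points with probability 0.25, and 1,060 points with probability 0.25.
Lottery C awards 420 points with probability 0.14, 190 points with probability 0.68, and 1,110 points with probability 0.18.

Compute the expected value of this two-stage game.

EV(A) = 0.1 × 640 + 0.3 × 750 + 0.5 × 630 + 0.1 × 1010 = 64 + 225 + 315 + 101 = 705
EV(B) = 0.5 × 760 + 0.25 × 790 + 0.25 × 1060 = 380 + 197.5 + 265 = 842.5
EV(C) = 0.14 × 420 + 0.68 × 190 + 0.18 × 1110 = 58.8 + 129.2 + 199.8 = 387.8
Overall = 0.25 × 705 + 0.5 × 842.5 + 0.25 × 387.8 = 176.25 + 421.25 + 96.95 = 694.45

694.45 points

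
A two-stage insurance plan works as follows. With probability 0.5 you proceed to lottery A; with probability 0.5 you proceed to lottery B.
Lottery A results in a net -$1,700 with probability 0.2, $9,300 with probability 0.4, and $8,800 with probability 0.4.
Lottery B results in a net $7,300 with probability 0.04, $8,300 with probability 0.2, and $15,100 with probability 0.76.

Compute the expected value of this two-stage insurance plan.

EV(A) = 0.2 × (-1700) + 0.4 × 9300 + 0.4 × 8800 = -340 + 3720 + 3520 = 6900
EV(B) = 0.04 × 7300 + 0.2 × 8300 + 0.76 × 15100 = 292 + 1660 + 11476 = 13428
Overall = 0.5 × 6900 + 0.5 × 13428 = 3450 + 6714 = 10164

$10,164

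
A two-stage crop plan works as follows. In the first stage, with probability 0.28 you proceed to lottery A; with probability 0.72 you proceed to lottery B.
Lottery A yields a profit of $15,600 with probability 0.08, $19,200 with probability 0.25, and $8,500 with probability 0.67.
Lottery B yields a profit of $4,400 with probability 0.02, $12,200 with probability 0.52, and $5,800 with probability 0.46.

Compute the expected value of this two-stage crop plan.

$9,840.04

EV(A) = 0.08 × 15600 + 0.25 × 19200 + 0.67 × 8500 = 1248 + 4800 + 5695 = 11743
EV(B) = 0.02 × 4400 + 0.52 × 12200 + 0.46 × 5800 = 88 + 6344 + 2668 = 9100
Overall = 0.28 × 11743 + 0.72 × 9100 = 3288.04 + 6552 = 9840.04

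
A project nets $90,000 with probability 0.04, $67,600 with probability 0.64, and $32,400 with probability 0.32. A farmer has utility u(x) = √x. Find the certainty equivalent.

E[u] = 0.04·√90000 + 0.64·√67600 + 0.32·√32400 = 0.04·300 + 0.64·260 + 0.32·180 = 236
CE = (236)² = 55696

$55,696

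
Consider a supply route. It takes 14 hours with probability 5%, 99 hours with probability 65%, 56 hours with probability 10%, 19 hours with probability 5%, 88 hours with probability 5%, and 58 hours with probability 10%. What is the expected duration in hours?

EV = 0.05 × 14 + 0.65 × 99 + 0.1 × 56 + 0.05 × 19 + 0.05 × 88 + 0.1 × 58 = 0.7 + 64.35 + 5.6 + 0.95 + 4.4 + 5.8 = 81.8

81.8 hours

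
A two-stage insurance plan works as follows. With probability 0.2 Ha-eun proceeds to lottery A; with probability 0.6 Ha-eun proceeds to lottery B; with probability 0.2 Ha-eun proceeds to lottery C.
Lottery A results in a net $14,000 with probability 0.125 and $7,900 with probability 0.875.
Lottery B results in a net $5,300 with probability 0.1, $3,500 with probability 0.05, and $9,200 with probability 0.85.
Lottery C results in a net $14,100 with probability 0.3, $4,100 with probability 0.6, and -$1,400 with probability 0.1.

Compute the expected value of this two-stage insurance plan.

EV(A) = 0.125 × 14000 + 0.875 × 7900 = 1750 + 6912.5 = 8662.5
EV(B) = 0.1 × 5300 + 0.05 × 3500 + 0.85 × 9200 = 530 + 175 + 7820 = 8525
EV(C) = 0.3 × 14100 + 0.6 × 4100 + 0.1 × (-1400) = 4230 + 2460 − 140 = 6550
Overall = 0.2 × 8662.5 + 0.6 × 8525 + 0.2 × 6550 = 1732.5 + 5115 + 1310 = 8157.5

$8,157.50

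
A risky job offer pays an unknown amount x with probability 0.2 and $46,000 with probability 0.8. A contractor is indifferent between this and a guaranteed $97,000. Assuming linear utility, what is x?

x = $301,000

0.2·x + 0.8·46000 = 97000
0.2·x = 97000 − 36800 = 60200
x = 60200 / 0.2 = 301000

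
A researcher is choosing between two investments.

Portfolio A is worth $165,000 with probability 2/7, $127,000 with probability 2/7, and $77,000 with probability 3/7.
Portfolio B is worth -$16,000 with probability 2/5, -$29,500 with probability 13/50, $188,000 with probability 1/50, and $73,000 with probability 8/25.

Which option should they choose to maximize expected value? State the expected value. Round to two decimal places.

Portfolio A ($116,428.57)

Portfolio A = 2/7 × 165000 + 2/7 × 127000 + 3/7 × 77000 = 47142.8571 + 36285.7143 + 33000 = 116428.5714
Portfolio B = 2/5 × (-16000) + 13/50 × (-29500) + 1/50 × 188000 + 8/25 × 73000 = -6400 − 7670 + 3760 + 23360 = 13050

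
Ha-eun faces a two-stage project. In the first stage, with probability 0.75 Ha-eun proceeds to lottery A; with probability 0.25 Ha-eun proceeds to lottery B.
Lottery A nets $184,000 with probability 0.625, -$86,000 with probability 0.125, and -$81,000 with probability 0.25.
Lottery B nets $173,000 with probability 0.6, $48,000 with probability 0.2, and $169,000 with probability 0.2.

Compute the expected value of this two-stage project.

EV(A) = 0.625 × 184000 + 0.125 × (-86000) + 0.25 × (-81000) = 115000 − 10750 − 20250 = 84000
EV(B) = 0.6 × 173000 + 0.2 × 48000 + 0.2 × 169000 = 103800 + 9600 + 33800 = 147200
Overall = 0.75 × 84000 + 0.25 × 147200 = 63000 + 36800 = 99800

$99,800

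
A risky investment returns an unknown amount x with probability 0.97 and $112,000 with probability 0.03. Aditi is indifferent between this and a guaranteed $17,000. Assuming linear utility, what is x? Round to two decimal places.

0.97·x + 0.03·112000 = 17000
0.97·x = 17000 − 3360 = 13640
x = 13640 / 0.97 = 14061.8557

x = $14,061.86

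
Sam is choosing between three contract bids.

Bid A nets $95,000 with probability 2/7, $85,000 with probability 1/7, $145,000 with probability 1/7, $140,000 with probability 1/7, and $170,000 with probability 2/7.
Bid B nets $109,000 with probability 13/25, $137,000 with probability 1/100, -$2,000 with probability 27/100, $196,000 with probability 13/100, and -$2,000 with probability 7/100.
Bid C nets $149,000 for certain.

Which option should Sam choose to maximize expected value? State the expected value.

Bid C ($149,000)

Bid A = 2/7 × 95000 + 1/7 × 85000 + 1/7 × 145000 + 1/7 × 140000 + 2/7 × 170000 = 27142.8571 + 12142.8571 + 20714.2857 + 20000 + 48571.4286 = 128571.4286
Bid B = 13/25 × 109000 + 1/100 × 137000 + 27/100 × (-2000) + 13/100 × 196000 + 7/100 × (-2000) = 56680 + 1370 − 540 + 25480 − 140 = 82850
Bid C: 149000 (certain)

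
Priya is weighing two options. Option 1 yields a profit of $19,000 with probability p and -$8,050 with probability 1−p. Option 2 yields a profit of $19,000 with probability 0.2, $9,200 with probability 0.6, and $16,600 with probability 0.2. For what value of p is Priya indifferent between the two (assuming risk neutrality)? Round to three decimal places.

p = 0.765

EV(Option 2) = 0.2 × 19000 + 0.6 × 9200 + 0.2 × 16600 = 3800 + 5520 + 3320 = 12640
p·19000 + (1−p)·(-8050) = 12640
27050p − 8050 = 12640
p = (12640 + 8050) / 27050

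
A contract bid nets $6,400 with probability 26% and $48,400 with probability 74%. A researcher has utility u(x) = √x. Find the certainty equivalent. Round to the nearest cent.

E[u] = 0.26·√6400 + 0.74·√48400 = 0.26·80 + 0.74·220 = 183.6
CE = (183.6)² = 33708.96

$33,708.96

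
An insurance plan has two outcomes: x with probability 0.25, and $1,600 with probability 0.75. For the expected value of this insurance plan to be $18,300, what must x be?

x = $68,400

0.25·x + 0.75·1600 = 18300
0.25·x = 18300 − 1200 = 17100
x = 17100 / 0.25 = 68400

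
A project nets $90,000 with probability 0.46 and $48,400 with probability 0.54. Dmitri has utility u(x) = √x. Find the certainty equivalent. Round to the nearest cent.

$65,946.24

E[u] = 0.46·√90000 + 0.54·√48400 = 0.46·300 + 0.54·220 = 256.8
CE = (256.8)² = 65946.24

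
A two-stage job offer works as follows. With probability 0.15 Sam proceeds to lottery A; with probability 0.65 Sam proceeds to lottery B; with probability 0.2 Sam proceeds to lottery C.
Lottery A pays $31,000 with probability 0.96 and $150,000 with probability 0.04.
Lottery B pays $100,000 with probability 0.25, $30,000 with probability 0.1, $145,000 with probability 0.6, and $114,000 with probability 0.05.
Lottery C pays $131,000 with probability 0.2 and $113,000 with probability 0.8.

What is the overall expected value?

$107,139

EV(A) = 0.96 × 31000 + 0.04 × 150000 = 29760 + 6000 = 35760
EV(B) = 0.25 × 100000 + 0.1 × 30000 + 0.6 × 145000 + 0.05 × 114000 = 25000 + 3000 + 87000 + 5700 = 120700
EV(C) = 0.2 × 131000 + 0.8 × 113000 = 26200 + 90400 = 116600
Overall = 0.15 × 35760 + 0.65 × 120700 + 0.2 × 116600 = 5364 + 78455 + 23320 = 107139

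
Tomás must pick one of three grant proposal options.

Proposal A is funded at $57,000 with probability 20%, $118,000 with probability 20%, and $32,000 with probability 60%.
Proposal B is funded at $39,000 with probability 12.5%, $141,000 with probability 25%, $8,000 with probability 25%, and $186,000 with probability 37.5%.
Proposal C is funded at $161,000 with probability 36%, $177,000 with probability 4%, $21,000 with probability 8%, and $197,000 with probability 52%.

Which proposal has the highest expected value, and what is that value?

Proposal C ($169,160)

Proposal A = 0.2 × 57000 + 0.2 × 118000 + 0.6 × 32000 = 11400 + 23600 + 19200 = 54200
Proposal B = 0.125 × 39000 + 0.25 × 141000 + 0.25 × 8000 + 0.375 × 186000 = 4875 + 35250 + 2000 + 69750 = 111875
Proposal C = 0.36 × 161000 + 0.04 × 177000 + 0.08 × 21000 + 0.52 × 197000 = 57960 + 7080 + 1680 + 102440 = 169160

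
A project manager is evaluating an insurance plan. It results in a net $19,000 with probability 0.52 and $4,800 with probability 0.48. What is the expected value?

$12,184

EV = 0.52 × 19000 + 0.48 × 4800 = 9880 + 2304 = 12184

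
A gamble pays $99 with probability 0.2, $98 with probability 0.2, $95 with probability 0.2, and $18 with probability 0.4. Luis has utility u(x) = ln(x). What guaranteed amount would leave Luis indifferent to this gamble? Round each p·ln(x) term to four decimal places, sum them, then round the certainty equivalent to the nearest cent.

E[u] = 0.2·ln(99) + 0.2·ln(98) + 0.2·ln(95) + 0.4·ln(18) = 0.9190 + 0.9170 + 0.9108 + 1.1561 = 3.9029
CE = e^3.9029 ≈ 49.55

$49.55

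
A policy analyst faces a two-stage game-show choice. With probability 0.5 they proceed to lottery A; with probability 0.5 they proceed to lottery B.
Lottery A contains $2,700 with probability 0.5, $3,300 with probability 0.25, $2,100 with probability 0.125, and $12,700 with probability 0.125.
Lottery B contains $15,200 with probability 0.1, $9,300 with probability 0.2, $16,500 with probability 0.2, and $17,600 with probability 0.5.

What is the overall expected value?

$9,752.50

EV(A) = 0.5 × 2700 + 0.25 × 3300 + 0.125 × 2100 + 0.125 × 12700 = 1350 + 825 + 262.5 + 1587.5 = 4025
EV(B) = 0.1 × 15200 + 0.2 × 9300 + 0.2 × 16500 + 0.5 × 17600 = 1520 + 1860 + 3300 + 8800 = 15480
Overall = 0.5 × 4025 + 0.5 × 15480 = 2012.5 + 7740 = 9752.5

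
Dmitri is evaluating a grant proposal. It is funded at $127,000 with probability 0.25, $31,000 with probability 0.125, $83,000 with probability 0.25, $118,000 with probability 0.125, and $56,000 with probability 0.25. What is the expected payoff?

$85,125

EV = 0.25 × 127000 + 0.125 × 31000 + 0.25 × 83000 + 0.125 × 118000 + 0.25 × 56000 = 31750 + 3875 + 20750 + 14750 + 14000 = 85125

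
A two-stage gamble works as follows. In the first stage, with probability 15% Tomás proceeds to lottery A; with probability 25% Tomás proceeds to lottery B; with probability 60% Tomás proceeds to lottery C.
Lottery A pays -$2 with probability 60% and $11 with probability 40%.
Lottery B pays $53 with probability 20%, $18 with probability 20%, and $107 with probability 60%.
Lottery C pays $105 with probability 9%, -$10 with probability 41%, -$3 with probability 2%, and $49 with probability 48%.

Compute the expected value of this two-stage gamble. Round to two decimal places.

EV(A) = 0.6 × (-2) + 0.4 × 11 = -1.2 + 4.4 = 3.2
EV(B) = 0.2 × 53 + 0.2 × 18 + 0.6 × 107 = 10.6 + 3.6 + 64.2 = 78.4
EV(C) = 0.09 × 105 + 0.41 × (-10) + 0.02 × (-3) + 0.48 × 49 = 9.45 − 4.1 − 0.06 + 23.52 = 28.81
Overall = 0.15 × 3.2 + 0.25 × 78.4 + 0.6 × 28.81 = 0.48 + 19.6 + 17.286 = 37.366

$37.37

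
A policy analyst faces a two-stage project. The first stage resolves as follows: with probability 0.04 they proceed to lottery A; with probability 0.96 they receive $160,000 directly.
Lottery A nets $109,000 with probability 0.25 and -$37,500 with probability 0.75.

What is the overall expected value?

$153,565

EV(A) = 0.25 × 109000 + 0.75 × (-37500) = 27250 − 28125 = -875
Branch B: 160000 (certain)
Overall = 0.04 × (-875) + 0.96 × 160000 = -35 + 153600 = 153565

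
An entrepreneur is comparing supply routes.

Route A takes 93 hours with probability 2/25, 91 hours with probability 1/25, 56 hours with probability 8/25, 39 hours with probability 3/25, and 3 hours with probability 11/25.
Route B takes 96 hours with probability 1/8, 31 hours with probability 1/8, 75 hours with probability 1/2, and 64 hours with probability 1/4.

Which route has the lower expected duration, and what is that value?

Route A = 2/25 × 93 + 1/25 × 91 + 8/25 × 56 + 3/25 × 39 + 11/25 × 3 = 7.44 + 3.64 + 17.92 + 4.68 + 1.32 = 35
Route B = 1/8 × 96 + 1/8 × 31 + 1/2 × 75 + 1/4 × 64 = 12 + 3.875 + 37.5 + 16 = 69.375

Route A (35 hours)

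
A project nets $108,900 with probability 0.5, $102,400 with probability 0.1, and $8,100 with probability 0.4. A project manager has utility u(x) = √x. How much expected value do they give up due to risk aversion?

E[u] = 0.5·√108900 + 0.1·√102400 + 0.4·√8100 = 0.5·330 + 0.1·320 + 0.4·90 = 233
CE = (233)² = 54289
Risk premium = EV − CE = 67930 − 54289 = 13641

$13,641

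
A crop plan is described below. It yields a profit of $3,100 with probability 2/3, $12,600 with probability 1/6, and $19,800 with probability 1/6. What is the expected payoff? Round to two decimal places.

EV = 2/3 × 3100 + 1/6 × 12600 + 1/6 × 19800 = 2066.6667 + 2100 + 3300 = 7466.6667

$7,466.67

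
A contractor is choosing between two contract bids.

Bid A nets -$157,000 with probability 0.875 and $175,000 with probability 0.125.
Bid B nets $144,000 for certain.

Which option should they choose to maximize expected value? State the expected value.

Bid A = 0.875 × (-157000) + 0.125 × 175000 = -137375 + 21875 = -115500
Bid B: 144000 (certain)

Bid B ($144,000)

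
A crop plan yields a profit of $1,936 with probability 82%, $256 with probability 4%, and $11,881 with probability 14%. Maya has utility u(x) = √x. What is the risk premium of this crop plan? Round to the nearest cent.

$559.18

E[u] = 0.82·√1936 + 0.04·√256 + 0.14·√11881 = 0.82·44 + 0.04·16 + 0.14·109 = 51.98
CE = (51.98)² = 2701.9204
Risk premium = EV − CE = 3261.1 − 2701.9204 = 559.1796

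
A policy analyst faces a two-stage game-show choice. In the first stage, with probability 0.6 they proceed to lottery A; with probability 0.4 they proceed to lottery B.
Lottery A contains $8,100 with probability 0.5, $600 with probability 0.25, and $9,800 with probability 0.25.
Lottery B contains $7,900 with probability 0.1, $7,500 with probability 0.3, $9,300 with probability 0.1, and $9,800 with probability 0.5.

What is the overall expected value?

EV(A) = 0.5 × 8100 + 0.25 × 600 + 0.25 × 9800 = 4050 + 150 + 2450 = 6650
EV(B) = 0.1 × 7900 + 0.3 × 7500 + 0.1 × 9300 + 0.5 × 9800 = 790 + 2250 + 930 + 4900 = 8870
Overall = 0.6 × 6650 + 0.4 × 8870 = 3990 + 3548 = 7538

$7,538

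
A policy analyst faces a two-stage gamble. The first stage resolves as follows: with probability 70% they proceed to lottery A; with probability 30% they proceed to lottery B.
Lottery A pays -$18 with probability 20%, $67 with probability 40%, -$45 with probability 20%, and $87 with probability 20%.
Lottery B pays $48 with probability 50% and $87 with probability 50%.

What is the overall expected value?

$42.37

EV(A) = 0.2 × (-18) + 0.4 × 67 + 0.2 × (-45) + 0.2 × 87 = -3.6 + 26.8 − 9 + 17.4 = 31.6
EV(B) = 0.5 × 48 + 0.5 × 87 = 24 + 43.5 = 67.5
Overall = 0.7 × 31.6 + 0.3 × 67.5 = 22.12 + 20.25 = 42.37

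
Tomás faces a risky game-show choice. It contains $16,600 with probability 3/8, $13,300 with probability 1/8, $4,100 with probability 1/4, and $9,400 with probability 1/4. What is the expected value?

EV = 3/8 × 16600 + 1/8 × 13300 + 1/4 × 4100 + 1/4 × 9400 = 6225 + 1662.5 + 1025 + 2350 = 11262.5

$11,262.50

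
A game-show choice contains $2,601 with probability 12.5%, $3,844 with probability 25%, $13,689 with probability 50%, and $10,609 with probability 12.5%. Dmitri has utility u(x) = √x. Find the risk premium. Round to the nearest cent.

$761.19

E[u] = 0.125·√2601 + 0.25·√3844 + 0.5·√13689 + 0.125·√10609 = 0.125·51 + 0.25·62 + 0.5·117 + 0.125·103 = 93.25
CE = (93.25)² = 8695.5625
Risk premium = EV − CE = 9456.75 − 8695.5625 = 761.1875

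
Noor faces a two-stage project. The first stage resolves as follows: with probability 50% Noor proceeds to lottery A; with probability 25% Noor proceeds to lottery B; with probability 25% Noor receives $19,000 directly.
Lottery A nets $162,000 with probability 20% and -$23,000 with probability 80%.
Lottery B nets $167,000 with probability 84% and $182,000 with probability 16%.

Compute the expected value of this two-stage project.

EV(A) = 0.2 × 162000 + 0.8 × (-23000) = 32400 − 18400 = 14000
EV(B) = 0.84 × 167000 + 0.16 × 182000 = 140280 + 29120 = 169400
Branch C: 19000 (certain)
Overall = 0.5 × 14000 + 0.25 × 169400 + 0.25 × 19000 = 7000 + 42350 + 4750 = 54100

$54,100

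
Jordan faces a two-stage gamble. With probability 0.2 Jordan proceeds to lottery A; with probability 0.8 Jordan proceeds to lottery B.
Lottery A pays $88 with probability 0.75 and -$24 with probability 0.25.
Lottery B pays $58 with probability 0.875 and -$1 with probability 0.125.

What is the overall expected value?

EV(A) = 0.75 × 88 + 0.25 × (-24) = 66 − 6 = 60
EV(B) = 0.875 × 58 + 0.125 × (-1) = 50.75 − 0.125 = 50.625
Overall = 0.2 × 60 + 0.8 × 50.625 = 12 + 40.5 = 52.5

$52.50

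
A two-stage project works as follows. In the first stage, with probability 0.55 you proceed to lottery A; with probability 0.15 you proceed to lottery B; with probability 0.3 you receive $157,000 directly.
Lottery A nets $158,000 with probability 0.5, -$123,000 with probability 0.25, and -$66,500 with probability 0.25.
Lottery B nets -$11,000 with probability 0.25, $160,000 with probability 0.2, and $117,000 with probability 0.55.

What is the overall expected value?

EV(A) = 0.5 × 158000 + 0.25 × (-123000) + 0.25 × (-66500) = 79000 − 30750 − 16625 = 31625
EV(B) = 0.25 × (-11000) + 0.2 × 160000 + 0.55 × 117000 = -2750 + 32000 + 64350 = 93600
Branch C: 157000 (certain)
Overall = 0.55 × 31625 + 0.15 × 93600 + 0.3 × 157000 = 17393.75 + 14040 + 47100 = 78533.75

$78,533.75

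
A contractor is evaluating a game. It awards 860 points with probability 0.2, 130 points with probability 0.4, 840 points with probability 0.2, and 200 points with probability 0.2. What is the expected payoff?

EV = 0.2 × 860 + 0.4 × 130 + 0.2 × 840 + 0.2 × 200 = 172 + 52 + 168 + 40 = 432

432 points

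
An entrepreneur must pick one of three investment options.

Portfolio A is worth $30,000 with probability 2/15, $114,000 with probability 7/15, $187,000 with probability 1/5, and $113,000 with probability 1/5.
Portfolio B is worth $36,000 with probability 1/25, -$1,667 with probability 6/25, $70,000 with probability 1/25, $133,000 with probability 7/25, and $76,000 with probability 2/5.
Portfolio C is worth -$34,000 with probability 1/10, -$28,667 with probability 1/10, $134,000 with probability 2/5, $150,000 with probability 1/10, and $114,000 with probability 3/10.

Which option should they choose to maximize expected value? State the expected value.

Portfolio A ($117,200)

Portfolio A = 2/15 × 30000 + 7/15 × 114000 + 1/5 × 187000 + 1/5 × 113000 = 4000 + 53200 + 37400 + 22600 = 117200
Portfolio B = 1/25 × 36000 + 6/25 × (-1667) + 1/25 × 70000 + 7/25 × 133000 + 2/5 × 76000 = 1440 − 400.08 + 2800 + 37240 + 30400 = 71479.92
Portfolio C = 1/10 × (-34000) + 1/10 × (-28667) + 2/5 × 134000 + 1/10 × 150000 + 3/10 × 114000 = -3400 − 2866.7 + 53600 + 15000 + 34200 = 96533.3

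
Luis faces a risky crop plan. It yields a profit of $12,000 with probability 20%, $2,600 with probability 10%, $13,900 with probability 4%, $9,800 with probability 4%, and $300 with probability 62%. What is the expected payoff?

EV = 0.2 × 12000 + 0.1 × 2600 + 0.04 × 13900 + 0.04 × 9800 + 0.62 × 300 = 2400 + 260 + 556 + 392 + 186 = 3794

$3,794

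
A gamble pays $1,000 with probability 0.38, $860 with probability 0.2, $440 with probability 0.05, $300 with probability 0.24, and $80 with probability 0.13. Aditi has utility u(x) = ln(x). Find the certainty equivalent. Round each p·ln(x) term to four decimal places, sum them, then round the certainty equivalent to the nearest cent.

$502.30

E[u] = 0.38·ln(1000) + 0.2·ln(860) + 0.05·ln(440) + 0.24·ln(300) + 0.13·ln(80) = 2.6249 + 1.3514 + 0.3043 + 1.3689 + 0.5697 = 6.2192
CE = e^6.2192 ≈ 502.30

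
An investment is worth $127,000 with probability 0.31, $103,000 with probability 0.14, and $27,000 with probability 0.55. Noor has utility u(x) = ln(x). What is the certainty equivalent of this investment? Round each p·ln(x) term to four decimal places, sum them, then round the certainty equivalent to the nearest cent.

$52,627.81

E[u] = 0.31·ln(127000) + 0.14·ln(103000) + 0.55·ln(27000) = 3.6431 + 1.6159 + 5.6120 = 10.8710
CE = e^10.8710 ≈ 52627.81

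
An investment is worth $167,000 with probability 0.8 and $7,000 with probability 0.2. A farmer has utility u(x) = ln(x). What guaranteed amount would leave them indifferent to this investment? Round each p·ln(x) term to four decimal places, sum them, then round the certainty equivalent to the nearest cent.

E[u] = 0.8·ln(167000) + 0.2·ln(7000) = 9.6206 + 1.7707 = 11.3913
CE = e^11.3913 ≈ 88547.99

$88,547.99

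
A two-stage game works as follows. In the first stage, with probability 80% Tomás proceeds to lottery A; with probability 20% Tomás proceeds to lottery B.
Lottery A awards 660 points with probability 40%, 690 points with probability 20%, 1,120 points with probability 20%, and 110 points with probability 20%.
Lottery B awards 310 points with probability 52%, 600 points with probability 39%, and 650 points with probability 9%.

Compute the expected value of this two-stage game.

EV(A) = 0.4 × 660 + 0.2 × 690 + 0.2 × 1120 + 0.2 × 110 = 264 + 138 + 224 + 22 = 648
EV(B) = 0.52 × 310 + 0.39 × 600 + 0.09 × 650 = 161.2 + 234 + 58.5 = 453.7
Overall = 0.8 × 648 + 0.2 × 453.7 = 518.4 + 90.74 = 609.14

609.14 points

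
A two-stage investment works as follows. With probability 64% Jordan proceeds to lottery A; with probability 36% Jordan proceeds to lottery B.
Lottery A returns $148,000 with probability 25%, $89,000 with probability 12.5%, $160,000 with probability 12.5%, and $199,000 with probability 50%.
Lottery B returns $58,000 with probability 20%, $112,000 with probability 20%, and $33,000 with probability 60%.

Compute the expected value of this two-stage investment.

$126,648

EV(A) = 0.25 × 148000 + 0.125 × 89000 + 0.125 × 160000 + 0.5 × 199000 = 37000 + 11125 + 20000 + 99500 = 167625
EV(B) = 0.2 × 58000 + 0.2 × 112000 + 0.6 × 33000 = 11600 + 22400 + 19800 = 53800
Overall = 0.64 × 167625 + 0.36 × 53800 = 107280 + 19368 = 126648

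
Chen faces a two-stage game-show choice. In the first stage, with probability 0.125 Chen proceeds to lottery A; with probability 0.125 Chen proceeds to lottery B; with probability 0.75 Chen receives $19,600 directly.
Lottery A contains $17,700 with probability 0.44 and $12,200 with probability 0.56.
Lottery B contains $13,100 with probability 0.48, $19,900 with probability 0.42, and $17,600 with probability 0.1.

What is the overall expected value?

$18,578.25

EV(A) = 0.44 × 17700 + 0.56 × 12200 = 7788 + 6832 = 14620
EV(B) = 0.48 × 13100 + 0.42 × 19900 + 0.1 × 17600 = 6288 + 8358 + 1760 = 16406
Branch C: 19600 (certain)
Overall = 0.125 × 14620 + 0.125 × 16406 + 0.75 × 19600 = 1827.5 + 2050.75 + 14700 = 18578.25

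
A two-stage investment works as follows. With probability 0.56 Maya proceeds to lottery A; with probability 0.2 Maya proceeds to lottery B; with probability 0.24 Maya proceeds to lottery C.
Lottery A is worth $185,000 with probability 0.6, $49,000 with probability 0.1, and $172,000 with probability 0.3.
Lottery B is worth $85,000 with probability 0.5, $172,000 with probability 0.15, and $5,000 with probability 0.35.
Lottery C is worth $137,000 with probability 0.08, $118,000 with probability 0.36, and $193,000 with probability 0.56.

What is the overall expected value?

$146,574.80

EV(A) = 0.6 × 185000 + 0.1 × 49000 + 0.3 × 172000 = 111000 + 4900 + 51600 = 167500
EV(B) = 0.5 × 85000 + 0.15 × 172000 + 0.35 × 5000 = 42500 + 25800 + 1750 = 70050
EV(C) = 0.08 × 137000 + 0.36 × 118000 + 0.56 × 193000 = 10960 + 42480 + 108080 = 161520
Overall = 0.56 × 167500 + 0.2 × 70050 + 0.24 × 161520 = 93800 + 14010 + 38764.8 = 146574.8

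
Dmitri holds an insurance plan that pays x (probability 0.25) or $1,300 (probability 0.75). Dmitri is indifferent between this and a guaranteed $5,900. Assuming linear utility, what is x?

0.25·x + 0.75·1300 = 5900
0.25·x = 5900 − 975 = 4925
x = 4925 / 0.25 = 19700

x = $19,700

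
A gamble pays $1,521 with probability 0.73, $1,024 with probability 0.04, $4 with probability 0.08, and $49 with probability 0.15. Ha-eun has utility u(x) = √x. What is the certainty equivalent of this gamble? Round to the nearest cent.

E[u] = 0.73·√1521 + 0.04·√1024 + 0.08·√4 + 0.15·√49 = 0.73·39 + 0.04·32 + 0.08·2 + 0.15·7 = 30.96
CE = (30.96)² = 958.5216

$958.52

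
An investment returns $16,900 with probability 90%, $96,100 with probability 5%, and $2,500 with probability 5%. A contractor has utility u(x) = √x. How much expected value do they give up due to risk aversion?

E[u] = 0.9·√16900 + 0.05·√96100 + 0.05·√2500 = 0.9·130 + 0.05·310 + 0.05·50 = 135
CE = (135)² = 18225
Risk premium = EV − CE = 20140 − 18225 = 1915

$1,915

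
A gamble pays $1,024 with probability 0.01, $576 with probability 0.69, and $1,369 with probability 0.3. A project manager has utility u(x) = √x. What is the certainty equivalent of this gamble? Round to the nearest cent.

E[u] = 0.01·√1024 + 0.69·√576 + 0.3·√1369 = 0.01·32 + 0.69·24 + 0.3·37 = 27.98
CE = (27.98)² = 782.8804

$782.88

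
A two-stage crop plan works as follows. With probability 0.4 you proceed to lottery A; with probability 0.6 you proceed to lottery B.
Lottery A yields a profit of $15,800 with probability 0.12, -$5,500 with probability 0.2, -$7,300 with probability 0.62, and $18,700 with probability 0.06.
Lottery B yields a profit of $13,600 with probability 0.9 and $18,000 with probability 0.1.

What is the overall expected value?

$7,380.80

EV(A) = 0.12 × 15800 + 0.2 × (-5500) + 0.62 × (-7300) + 0.06 × 18700 = 1896 − 1100 − 4526 + 1122 = -2608
EV(B) = 0.9 × 13600 + 0.1 × 18000 = 12240 + 1800 = 14040
Overall = 0.4 × (-2608) + 0.6 × 14040 = -1043.2 + 8424 = 7380.8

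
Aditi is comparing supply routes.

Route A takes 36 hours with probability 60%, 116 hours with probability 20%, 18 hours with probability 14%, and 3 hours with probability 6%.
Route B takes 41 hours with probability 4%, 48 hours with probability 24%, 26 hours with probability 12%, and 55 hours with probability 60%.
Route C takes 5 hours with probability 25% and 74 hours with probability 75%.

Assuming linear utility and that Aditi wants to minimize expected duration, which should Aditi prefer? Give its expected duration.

Route A (47.5 hours)

Route A = 0.6 × 36 + 0.2 × 116 + 0.14 × 18 + 0.06 × 3 = 21.6 + 23.2 + 2.52 + 0.18 = 47.5
Route B = 0.04 × 41 + 0.24 × 48 + 0.12 × 26 + 0.6 × 55 = 1.64 + 11.52 + 3.12 + 33 = 49.28
Route C = 0.25 × 5 + 0.75 × 74 = 1.25 + 55.5 = 56.75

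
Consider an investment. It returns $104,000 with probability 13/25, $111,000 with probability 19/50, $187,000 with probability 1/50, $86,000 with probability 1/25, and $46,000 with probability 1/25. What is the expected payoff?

$105,280

EV = 13/25 × 104000 + 19/50 × 111000 + 1/50 × 187000 + 1/25 × 86000 + 1/25 × 46000 = 54080 + 42180 + 3740 + 3440 + 1840 = 105280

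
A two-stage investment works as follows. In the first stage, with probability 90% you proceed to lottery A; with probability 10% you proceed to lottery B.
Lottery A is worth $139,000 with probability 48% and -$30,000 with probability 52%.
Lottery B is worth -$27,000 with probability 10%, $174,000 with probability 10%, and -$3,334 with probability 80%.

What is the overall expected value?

EV(A) = 0.48 × 139000 + 0.52 × (-30000) = 66720 − 15600 = 51120
EV(B) = 0.1 × (-27000) + 0.1 × 174000 + 0.8 × (-3334) = -2700 + 17400 − 2667.2 = 12032.8
Overall = 0.9 × 51120 + 0.1 × 12032.8 = 46008 + 1203.28 = 47211.28

$47,211.28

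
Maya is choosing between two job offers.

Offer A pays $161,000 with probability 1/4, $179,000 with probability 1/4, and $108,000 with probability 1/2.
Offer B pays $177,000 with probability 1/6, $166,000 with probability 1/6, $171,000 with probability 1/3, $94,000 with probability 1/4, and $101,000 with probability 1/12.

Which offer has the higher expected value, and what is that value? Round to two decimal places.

Offer A = 1/4 × 161000 + 1/4 × 179000 + 1/2 × 108000 = 40250 + 44750 + 54000 = 139000
Offer B = 1/6 × 177000 + 1/6 × 166000 + 1/3 × 171000 + 1/4 × 94000 + 1/12 × 101000 = 29500 + 27666.6667 + 57000 + 23500 + 8416.6667 = 146083.3333

Offer B ($146,083.33)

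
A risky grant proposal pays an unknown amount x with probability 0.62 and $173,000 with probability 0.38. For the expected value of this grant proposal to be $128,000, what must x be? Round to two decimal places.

x = $100,419.35

0.62·x + 0.38·173000 = 128000
0.62·x = 128000 − 65740 = 62260
x = 62260 / 0.62 = 100419.3548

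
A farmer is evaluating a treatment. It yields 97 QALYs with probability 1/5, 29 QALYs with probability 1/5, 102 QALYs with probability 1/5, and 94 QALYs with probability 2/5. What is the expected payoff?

83.2 QALYs

EV = 1/5 × 97 + 1/5 × 29 + 1/5 × 102 + 2/5 × 94 = 19.4 + 5.8 + 20.4 + 37.6 = 83.2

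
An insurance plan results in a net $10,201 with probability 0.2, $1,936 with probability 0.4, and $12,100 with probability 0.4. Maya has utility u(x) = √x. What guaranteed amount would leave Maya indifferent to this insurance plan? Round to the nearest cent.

$6,691.24

E[u] = 0.2·√10201 + 0.4·√1936 + 0.4·√12100 = 0.2·101 + 0.4·44 + 0.4·110 = 81.8
CE = (81.8)² = 6691.24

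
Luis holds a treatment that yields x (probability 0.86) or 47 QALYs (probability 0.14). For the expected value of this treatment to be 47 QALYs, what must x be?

0.86·x + 0.14·47 = 47
0.86·x = 47 − 6.58 = 40.42
x = 40.42 / 0.86 = 47

x = 47 QALYs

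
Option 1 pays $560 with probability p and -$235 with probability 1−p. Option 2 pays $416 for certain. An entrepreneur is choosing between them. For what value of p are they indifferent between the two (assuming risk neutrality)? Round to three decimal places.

p·560 + (1−p)·(-235) = 416
795p − 235 = 416
p = (416 + 235) / 795

p = 0.819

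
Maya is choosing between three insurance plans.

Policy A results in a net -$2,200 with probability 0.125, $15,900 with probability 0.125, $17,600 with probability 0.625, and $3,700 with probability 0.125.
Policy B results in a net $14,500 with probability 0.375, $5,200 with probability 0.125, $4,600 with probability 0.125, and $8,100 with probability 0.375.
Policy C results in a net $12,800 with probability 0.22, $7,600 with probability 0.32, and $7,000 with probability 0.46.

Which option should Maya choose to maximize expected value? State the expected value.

Policy A ($13,175)

Policy A = 0.125 × (-2200) + 0.125 × 15900 + 0.625 × 17600 + 0.125 × 3700 = -275 + 1987.5 + 11000 + 462.5 = 13175
Policy B = 0.375 × 14500 + 0.125 × 5200 + 0.125 × 4600 + 0.375 × 8100 = 5437.5 + 650 + 575 + 3037.5 = 9700
Policy C = 0.22 × 12800 + 0.32 × 7600 + 0.46 × 7000 = 2816 + 2432 + 3220 = 8468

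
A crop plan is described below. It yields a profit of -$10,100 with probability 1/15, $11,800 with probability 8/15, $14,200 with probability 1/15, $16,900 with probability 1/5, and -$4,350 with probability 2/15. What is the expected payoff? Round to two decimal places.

EV = 1/15 × (-10100) + 8/15 × 11800 + 1/15 × 14200 + 1/5 × 16900 + 2/15 × (-4350) = -673.3333 + 6293.3333 + 946.6667 + 3380 − 580 = 9366.6667

$9,366.67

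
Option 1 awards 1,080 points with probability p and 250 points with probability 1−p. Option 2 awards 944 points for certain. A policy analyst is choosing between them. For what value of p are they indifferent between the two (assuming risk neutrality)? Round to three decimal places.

p = 0.836

p·1080 + (1−p)·250 = 944
830p + 250 = 944
p = (944 − 250) / 830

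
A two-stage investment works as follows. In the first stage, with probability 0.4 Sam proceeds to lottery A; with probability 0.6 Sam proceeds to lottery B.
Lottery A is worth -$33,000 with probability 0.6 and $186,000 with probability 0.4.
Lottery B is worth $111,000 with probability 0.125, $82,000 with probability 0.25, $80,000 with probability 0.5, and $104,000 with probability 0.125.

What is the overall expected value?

EV(A) = 0.6 × (-33000) + 0.4 × 186000 = -19800 + 74400 = 54600
EV(B) = 0.125 × 111000 + 0.25 × 82000 + 0.5 × 80000 + 0.125 × 104000 = 13875 + 20500 + 40000 + 13000 = 87375
Overall = 0.4 × 54600 + 0.6 × 87375 = 21840 + 52425 = 74265

$74,265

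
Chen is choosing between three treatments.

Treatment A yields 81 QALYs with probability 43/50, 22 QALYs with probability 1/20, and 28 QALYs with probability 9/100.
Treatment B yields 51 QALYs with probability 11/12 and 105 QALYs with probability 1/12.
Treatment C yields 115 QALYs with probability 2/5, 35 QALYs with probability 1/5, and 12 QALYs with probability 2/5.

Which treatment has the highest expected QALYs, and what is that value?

Treatment A = 43/50 × 81 + 1/20 × 22 + 9/100 × 28 = 69.66 + 1.1 + 2.52 = 73.28
Treatment B = 11/12 × 51 + 1/12 × 105 = 46.75 + 8.75 = 55.5
Treatment C = 2/5 × 115 + 1/5 × 35 + 2/5 × 12 = 46 + 7 + 4.8 = 57.8

Treatment A (73.28 QALYs)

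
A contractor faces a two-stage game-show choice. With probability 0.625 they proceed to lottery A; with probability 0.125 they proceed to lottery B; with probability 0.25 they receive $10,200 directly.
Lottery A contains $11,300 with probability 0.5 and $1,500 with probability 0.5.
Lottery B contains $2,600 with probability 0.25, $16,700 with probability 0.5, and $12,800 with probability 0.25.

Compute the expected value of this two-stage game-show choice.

EV(A) = 0.5 × 11300 + 0.5 × 1500 = 5650 + 750 = 6400
EV(B) = 0.25 × 2600 + 0.5 × 16700 + 0.25 × 12800 = 650 + 8350 + 3200 = 12200
Branch C: 10200 (certain)
Overall = 0.625 × 6400 + 0.125 × 12200 + 0.25 × 10200 = 4000 + 1525 + 2550 = 8075

$8,075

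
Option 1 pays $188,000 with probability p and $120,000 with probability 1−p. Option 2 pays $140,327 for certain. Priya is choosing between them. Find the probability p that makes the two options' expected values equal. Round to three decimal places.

p = 0.299

p·188000 + (1−p)·120000 = 140327
68000p + 120000 = 140327
p = (140327 − 120000) / 68000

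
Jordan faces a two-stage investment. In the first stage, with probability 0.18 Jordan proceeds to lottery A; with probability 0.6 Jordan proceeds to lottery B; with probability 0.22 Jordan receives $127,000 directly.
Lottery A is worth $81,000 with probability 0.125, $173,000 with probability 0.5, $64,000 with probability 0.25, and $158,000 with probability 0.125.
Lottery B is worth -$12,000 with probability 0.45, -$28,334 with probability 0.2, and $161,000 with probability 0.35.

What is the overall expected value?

EV(A) = 0.125 × 81000 + 0.5 × 173000 + 0.25 × 64000 + 0.125 × 158000 = 10125 + 86500 + 16000 + 19750 = 132375
EV(B) = 0.45 × (-12000) + 0.2 × (-28334) + 0.35 × 161000 = -5400 − 5666.8 + 56350 = 45283.2
Branch C: 127000 (certain)
Overall = 0.18 × 132375 + 0.6 × 45283.2 + 0.22 × 127000 = 23827.5 + 27169.92 + 27940 = 78937.42

$78,937.42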